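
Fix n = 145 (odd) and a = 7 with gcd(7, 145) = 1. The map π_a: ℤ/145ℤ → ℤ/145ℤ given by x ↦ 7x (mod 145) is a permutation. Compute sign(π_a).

-1

Orbit of 94 under x↦7x: [94, 78, 111, 52, 74, 83, 1]… (length divides ord_145(7)).
Cycle type of π: 28×4 + 7×4 + 4 + 1; total 10 cycles.
Σ(ℓ_i−1) = 145−10 = 135; sign = (−1)^135 = -1.
Via Zolotarev, sign(π_{7}) = (7|145) = -1.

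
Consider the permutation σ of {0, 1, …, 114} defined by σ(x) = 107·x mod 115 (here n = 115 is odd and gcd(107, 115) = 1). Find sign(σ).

+1

Trace 97: π^k(97) = [97, 29, 113, 16, 102, 104, 88] for k=0..6.
Decompose π into cycles: lengths [44, 44, 22, 4, 1] (5 cycles, including the fixed point 0).
Σ(ℓ_i−1) = 115−5 = 110; sign = (−1)^110 = +1.
(107|115)_J = +1 (Zolotarev's lemma cross-check).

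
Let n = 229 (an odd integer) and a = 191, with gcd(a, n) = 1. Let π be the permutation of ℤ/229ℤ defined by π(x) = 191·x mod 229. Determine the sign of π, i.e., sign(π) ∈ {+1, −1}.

-1

Orbit of 210 under x↦191x: [210, 35, 44, 160, 103, 208, 111]… (length divides ord_229(191)).
2 cycles of lengths [228, 1].
229 − 2 = 227 transpositions; sign(π) = (−1)^227 = -1.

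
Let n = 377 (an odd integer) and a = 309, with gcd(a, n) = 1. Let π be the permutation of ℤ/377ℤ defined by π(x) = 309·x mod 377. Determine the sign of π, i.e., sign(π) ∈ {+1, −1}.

Orbit of 17 under x↦309x: [17, 352, 192, 139, 350, 328, 316]… (length divides ord_377(309)).
Cycle type of π: 84×4 + 28 + 6×2 + 1; total 8 cycles.
With 8 cycles on 377 points, sign = (−1)^{377−8} = -1.

-1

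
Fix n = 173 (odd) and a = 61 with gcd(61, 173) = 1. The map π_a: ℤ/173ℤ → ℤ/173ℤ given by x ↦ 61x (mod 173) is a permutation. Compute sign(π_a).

-1

Start at x=121: 121 → 115 → 95 → 86 → 56 → 129 → 84 → … (one orbit).
Cycle type of π: 172 + 1; total 2 cycles.
2 cycles on 173: each ℓ→(−1)^(ℓ−1), product (−1)^171 = -1.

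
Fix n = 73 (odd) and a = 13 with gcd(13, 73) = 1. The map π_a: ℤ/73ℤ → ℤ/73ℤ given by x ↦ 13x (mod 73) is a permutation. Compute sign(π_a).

Orbit of 59 under x↦13x: [59, 37, 43, 48, 40, 9, 44]… (length divides ord_73(13)).
Cycle lengths of π_13 on ℤ/73ℤ: [72, 1]; 2 cycles in total.
2 cycles on 73: each ℓ→(−1)^(ℓ−1), product (−1)^71 = -1.
Check: (13/73) = -1 by Zolotarev.

-1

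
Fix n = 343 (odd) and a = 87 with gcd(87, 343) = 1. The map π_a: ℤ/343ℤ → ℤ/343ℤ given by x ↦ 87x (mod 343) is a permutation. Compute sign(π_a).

-1

Start at x=263: 263 → 243 → 218 → 101 → 212 → 265 → 74 → … (one orbit).
4 cycles of lengths [294, 42, 6, 1].
343 − 4 = 339 transpositions; sign(π) = (−1)^339 = -1.
Check: (87/343) = -1 by Zolotarev.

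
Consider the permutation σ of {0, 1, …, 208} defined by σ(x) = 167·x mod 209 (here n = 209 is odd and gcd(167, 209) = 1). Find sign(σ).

+1

Orbit of 105 under x↦167x: [105, 188, 46, 158, 52, 115, 186]… (length divides ord_209(167)).
Cycle lengths of π_167 on ℤ/209ℤ: [90, 90, 18, 10, 1]; 5 cycles in total.
209 − 5 = 204 transpositions; sign(π) = (−1)^204 = +1.
Zolotarev: (167|209) = +1, matching the cycle-count sign.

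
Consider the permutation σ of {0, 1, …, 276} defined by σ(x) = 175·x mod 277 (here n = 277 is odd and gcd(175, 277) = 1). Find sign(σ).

Orbit of 256 under x↦175x: [256, 203, 69, 164, 169, 213, 157]… (length divides ord_277(175)).
The orbit structure of x ↦ 175x mod 277: 13 orbits of sizes [23, 23, 23, 23, 23, 23, 23, 23, 23, 23, 23, 23, 1].
n − c = 277 − 13 = 264; sign = (−1)^264 = +1.

+1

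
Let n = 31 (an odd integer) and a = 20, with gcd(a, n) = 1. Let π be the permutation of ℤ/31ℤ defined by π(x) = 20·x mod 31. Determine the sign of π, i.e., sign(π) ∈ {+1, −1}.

+1

Start at x=28: 28 → 2 → 9 → 25 → 4 → 18 → 19 → … (one orbit).
The orbit structure of x ↦ 20x mod 31: 3 orbits of sizes [15, 15, 1].
Σ(ℓ_i−1) = 31−3 = 28; sign = (−1)^28 = +1.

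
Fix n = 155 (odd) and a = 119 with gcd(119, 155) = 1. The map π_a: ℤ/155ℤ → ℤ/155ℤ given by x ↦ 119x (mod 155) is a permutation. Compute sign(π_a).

-1

Start at x=99: 99 → 1 → 119 → 56 → 154 → 36 → 99 (one orbit).
Decompose π into cycles: lengths [6, 6, 6, 6, 6, 6, 6, 6, 6, 6, 6, 6, 6, 6, 6, 6, 6, 6, 6, 6, 6, 6, 6, 6, 6, 2, 2, 1] (28 cycles, including the fixed point 0).
With 28 cycles on 155 points, sign = (−1)^{155−28} = -1.
The Jacobi symbol (119|155) = -1 (Zolotarev) agrees.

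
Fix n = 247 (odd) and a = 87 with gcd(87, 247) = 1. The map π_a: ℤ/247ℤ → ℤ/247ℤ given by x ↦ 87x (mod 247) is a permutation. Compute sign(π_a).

+1

Orbit of 87 under x↦87x: [87, 159, 1]… (length divides ord_247(87)).
Decompose π into cycles: lengths [3, 3, 3, 3, 3, 3, 3, 3, 3, 3, 3, 3, 3, 3, 3, 3, 3, 3, 3, 3, 3, 3, 3, 3, 3, 3, 3, 3, 3, 3, 3, 3, 3, 3, 3, 3, 3, 3, 3, 3, 3, 3, 3, 3, 3, 3, 3, 3, 3, 3, 3, 3, 3, 3, 3, 3, 3, 3, 3, 3, 3, 3, 3, 3, 3, 3, 3, 3, 3, 3, 3, 3, 3, 3, 3, 3, 3, 3, 3, 3, 3, 3, 1] (83 cycles, including the fixed point 0).
sign(π) = (−1)^{n − #cycles} = (−1)^{247−83} = (−1)^164 = +1.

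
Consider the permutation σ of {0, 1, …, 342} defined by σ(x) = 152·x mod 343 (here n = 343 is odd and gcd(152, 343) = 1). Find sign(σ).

Orbit of 324 under x↦152x: [324, 199, 64, 124, 326, 160, 310]… (length divides ord_343(152)).
4 cycles of lengths [294, 42, 6, 1].
sign(π) = (−1)^{n − #cycles} = (−1)^{343−4} = (−1)^339 = -1.

-1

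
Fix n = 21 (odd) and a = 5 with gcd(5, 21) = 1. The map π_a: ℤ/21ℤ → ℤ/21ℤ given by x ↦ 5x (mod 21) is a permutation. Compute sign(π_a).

+1

Start at x=17: 17 → 1 → 5 → 4 → 20 → 16 → 17 (one orbit).
The orbit structure of x ↦ 5x mod 21: 5 orbits of sizes [6, 6, 6, 2, 1].
21 − 5 = 16 transpositions; sign(π) = (−1)^16 = +1.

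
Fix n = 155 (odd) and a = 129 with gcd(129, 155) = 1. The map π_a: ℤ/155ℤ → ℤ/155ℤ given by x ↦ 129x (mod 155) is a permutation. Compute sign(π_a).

Orbit of 129 under x↦129x: [129, 56, 94, 36, 149, 1]… (length divides ord_155(129)).
Cycle type of π: 6×20 + 3×10 + 2×2 + 1; total 33 cycles.
Σ(ℓ_i−1) = 155−33 = 122; sign = (−1)^122 = +1.

+1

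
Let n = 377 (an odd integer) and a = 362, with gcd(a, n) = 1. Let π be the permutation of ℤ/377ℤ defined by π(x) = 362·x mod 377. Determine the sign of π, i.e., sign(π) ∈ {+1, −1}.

+1

Start at x=53: 53 → 336 → 238 → 200 → 16 → 137 → 207 → … (one orbit).
π_362 has 7 disjoint cycles with lengths [84, 84, 84, 84, 28, 12, 1] on {0,…,376}.
With 7 cycles on 377 points, sign = (−1)^{377−7} = +1.
Check: (362/377) = +1 by Zolotarev.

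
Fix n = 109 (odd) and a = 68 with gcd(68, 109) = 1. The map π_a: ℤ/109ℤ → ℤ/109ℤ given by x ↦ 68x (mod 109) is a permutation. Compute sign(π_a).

Orbit of 41 under x↦68x: [41, 63, 33, 64, 101, 1, 68]… (length divides ord_109(68)).
Decompose π into cycles: lengths [12, 12, 12, 12, 12, 12, 12, 12, 12, 1] (10 cycles, including the fixed point 0).
sign(π) = (−1)^{n − #cycles} = (−1)^{109−10} = (−1)^99 = -1.
(68|109)_J = -1 (Zolotarev's lemma cross-check).

-1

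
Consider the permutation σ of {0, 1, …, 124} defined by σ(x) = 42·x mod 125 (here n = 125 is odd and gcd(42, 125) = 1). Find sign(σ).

-1

Orbit of 107 under x↦42x: [107, 119, 123, 41, 97, 74, 108]… (length divides ord_125(42)).
4 cycles of lengths [100, 20, 4, 1].
n − c = 125 − 4 = 121; sign = (−1)^121 = -1.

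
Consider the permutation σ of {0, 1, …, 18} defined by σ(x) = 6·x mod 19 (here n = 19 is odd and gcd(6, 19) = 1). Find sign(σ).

+1

Orbit of 7 under x↦6x: [7, 4, 5, 11, 9, 16, 1]… (length divides ord_19(6)).
π_6 has 3 disjoint cycles with lengths [9, 9, 1] on {0,…,18}.
3 cycles on 19: each ℓ→(−1)^(ℓ−1), product (−1)^16 = +1.
Zolotarev: (6|19) = +1, matching the cycle-count sign.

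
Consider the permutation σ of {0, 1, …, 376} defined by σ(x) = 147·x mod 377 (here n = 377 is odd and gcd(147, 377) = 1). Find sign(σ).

-1

Start at x=337: 337 → 152 → 101 → 144 → 56 → 315 → 311 → … (one orbit).
Cycle lengths of π_147 on ℤ/377ℤ: [84, 84, 84, 84, 28, 6, 6, 1]; 8 cycles in total.
With 8 cycles on 377 points, sign = (−1)^{377−8} = -1.
(147|377)_J = -1 (Zolotarev's lemma cross-check).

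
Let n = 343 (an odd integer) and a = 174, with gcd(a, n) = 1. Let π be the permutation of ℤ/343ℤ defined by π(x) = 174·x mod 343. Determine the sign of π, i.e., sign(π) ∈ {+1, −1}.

Start at x=57: 57 → 314 → 99 → 76 → 190 → 132 → 330 → … (one orbit).
π_174 has 10 disjoint cycles with lengths [98, 98, 98, 14, 14, 14, 2, 2, 2, 1] on {0,…,342}.
n − c = 343 − 10 = 333; sign = (−1)^333 = -1.
Via Zolotarev, sign(π_{174}) = (174|343) = -1.

-1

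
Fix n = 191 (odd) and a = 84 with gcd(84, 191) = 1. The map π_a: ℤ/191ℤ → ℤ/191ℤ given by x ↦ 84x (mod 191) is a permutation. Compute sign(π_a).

-1

Trace 36: π^k(36) = [36, 159, 177, 161, 154, 139, 25] for k=0..6.
Cycle type of π: 38×5 + 1; total 6 cycles.
sign(π) = (−1)^{n − #cycles} = (−1)^{191−6} = (−1)^185 = -1.
Via Zolotarev, sign(π_{84}) = (84|191) = -1.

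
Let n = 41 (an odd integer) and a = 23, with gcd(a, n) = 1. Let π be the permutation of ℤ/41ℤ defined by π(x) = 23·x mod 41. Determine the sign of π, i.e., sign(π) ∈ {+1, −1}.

Start at x=18: 18 → 4 → 10 → 25 → 1 → 23 → 37 → … (one orbit).
Cycle type of π: 10×4 + 1; total 5 cycles.
sign(π) = (−1)^{n − #cycles} = (−1)^{41−5} = (−1)^36 = +1.
(23|41)_J = +1 (Zolotarev's lemma cross-check).

+1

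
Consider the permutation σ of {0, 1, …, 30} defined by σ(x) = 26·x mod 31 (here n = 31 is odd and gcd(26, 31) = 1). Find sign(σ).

Orbit of 25 under x↦26x: [25, 30, 5, 6, 1, 26]… (length divides ord_31(26)).
π_26 has 6 disjoint cycles with lengths [6, 6, 6, 6, 6, 1] on {0,…,30}.
6 cycles on 31: each ℓ→(−1)^(ℓ−1), product (−1)^25 = -1.

-1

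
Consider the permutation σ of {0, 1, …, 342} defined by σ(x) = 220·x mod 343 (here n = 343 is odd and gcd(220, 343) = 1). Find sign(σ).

Start at x=306: 306 → 92 → 3 → 317 → 111 → 67 → 334 → … (one orbit).
The orbit structure of x ↦ 220x mod 343: 4 orbits of sizes [294, 42, 6, 1].
4 cycles on 343: each ℓ→(−1)^(ℓ−1), product (−1)^339 = -1.
(220|343)_J = -1 (Zolotarev's lemma cross-check).

-1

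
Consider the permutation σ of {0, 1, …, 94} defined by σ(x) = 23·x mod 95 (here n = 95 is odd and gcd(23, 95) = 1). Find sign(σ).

Start at x=62: 62 → 1 → 23 → 54 → 7 → 66 → 93 → … (one orbit).
Cycle type of π: 36×2 + 9×2 + 4 + 1; total 6 cycles.
6 cycles on 95: each ℓ→(−1)^(ℓ−1), product (−1)^89 = -1.
(23|95)_J = -1 (Zolotarev's lemma cross-check).

-1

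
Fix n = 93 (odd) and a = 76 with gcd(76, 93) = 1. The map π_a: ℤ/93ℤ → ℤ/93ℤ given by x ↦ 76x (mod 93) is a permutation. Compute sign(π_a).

Orbit of 10 under x↦76x: [10, 16, 7, 67, 70, 19, 49]… (length divides ord_93(76)).
Cycle lengths of π_76 on ℤ/93ℤ: [15, 15, 15, 15, 15, 15, 1, 1, 1]; 9 cycles in total.
9 cycles on 93: each ℓ→(−1)^(ℓ−1), product (−1)^84 = +1.

+1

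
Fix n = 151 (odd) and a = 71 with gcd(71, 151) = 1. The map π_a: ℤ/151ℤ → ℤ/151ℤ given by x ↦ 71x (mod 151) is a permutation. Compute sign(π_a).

-1

Trace 18: π^k(18) = [18, 70, 138, 134, 1, 71, 58] for k=0..6.
Decompose π into cycles: lengths [150, 1] (2 cycles, including the fixed point 0).
n − c = 151 − 2 = 149; sign = (−1)^149 = -1.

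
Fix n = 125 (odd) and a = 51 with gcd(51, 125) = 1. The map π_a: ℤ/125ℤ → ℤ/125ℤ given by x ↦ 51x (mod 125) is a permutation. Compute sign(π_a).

Trace 1: π^k(1) = [1, 51, 101, 26, 76] for k=0..4.
The orbit structure of x ↦ 51x mod 125: 45 orbits of sizes [5, 5, 5, 5, 5, 5, 5, 5, 5, 5, 5, 5, 5, 5, 5, 5, 5, 5, 5, 5, 1, 1, 1, 1, 1, 1, 1, 1, 1, 1, 1, 1, 1, 1, 1, 1, 1, 1, 1, 1, 1, 1, 1, 1, 1].
With 45 cycles on 125 points, sign = (−1)^{125−45} = +1.

+1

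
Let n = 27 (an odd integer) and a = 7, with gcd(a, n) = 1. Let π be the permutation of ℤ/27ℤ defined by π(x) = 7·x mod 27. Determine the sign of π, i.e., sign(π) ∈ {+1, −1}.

+1

Trace 22: π^k(22) = [22, 19, 25, 13, 10, 16, 4] for k=0..6.
Cycle type of π: 9×2 + 3×2 + 1×3; total 7 cycles.
sign(π) = (−1)^{n − #cycles} = (−1)^{27−7} = (−1)^20 = +1.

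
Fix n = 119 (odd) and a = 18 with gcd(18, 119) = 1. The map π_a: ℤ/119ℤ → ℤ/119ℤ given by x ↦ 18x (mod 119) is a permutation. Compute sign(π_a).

+1

Start at x=86: 86 → 1 → 18 → 86 (one orbit).
51 cycles of lengths [3, 3, 3, 3, 3, 3, 3, 3, 3, 3, 3, 3, 3, 3, 3, 3, 3, 3, 3, 3, 3, 3, 3, 3, 3, 3, 3, 3, 3, 3, 3, 3, 3, 3, 1, 1, 1, 1, 1, 1, 1, 1, 1, 1, 1, 1, 1, 1, 1, 1, 1].
119 − 51 = 68 transpositions; sign(π) = (−1)^68 = +1.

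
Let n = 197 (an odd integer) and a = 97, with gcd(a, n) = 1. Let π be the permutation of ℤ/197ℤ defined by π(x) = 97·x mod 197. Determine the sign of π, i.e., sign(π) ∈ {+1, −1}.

Orbit of 4 under x↦97x: [4, 191, 9, 85, 168, 142, 181]… (length divides ord_197(97)).
Cycle type of π: 98×2 + 1; total 3 cycles.
n − c = 197 − 3 = 194; sign = (−1)^194 = +1.

+1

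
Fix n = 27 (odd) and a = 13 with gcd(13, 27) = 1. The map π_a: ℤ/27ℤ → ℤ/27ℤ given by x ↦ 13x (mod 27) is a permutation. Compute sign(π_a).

+1

Start at x=7: 7 → 10 → 22 → 16 → 19 → 4 → 25 → … (one orbit).
Cycle type of π: 9×2 + 3×2 + 1×3; total 7 cycles.
With 7 cycles on 27 points, sign = (−1)^{27−7} = +1.
Via Zolotarev, sign(π_{13}) = (13|27) = +1.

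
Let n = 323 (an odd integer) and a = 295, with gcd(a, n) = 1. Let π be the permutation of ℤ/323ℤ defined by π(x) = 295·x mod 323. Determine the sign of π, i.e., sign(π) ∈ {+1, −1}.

Orbit of 143 under x↦295x: [143, 195, 31, 101, 79, 49, 243]… (length divides ord_323(295)).
Decompose π into cycles: lengths [144, 144, 18, 16, 1] (5 cycles, including the fixed point 0).
sign(π) = (−1)^{n − #cycles} = (−1)^{323−5} = (−1)^318 = +1.
Zolotarev: (295|323) = +1, matching the cycle-count sign.

+1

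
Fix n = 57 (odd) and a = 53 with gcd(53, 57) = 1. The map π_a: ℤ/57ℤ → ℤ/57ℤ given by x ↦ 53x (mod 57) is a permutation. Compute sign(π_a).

Trace 29: π^k(29) = [29, 55, 8, 25, 14, 1, 53] for k=0..6.
Decompose π into cycles: lengths [18, 18, 18, 2, 1] (5 cycles, including the fixed point 0).
Σ(ℓ_i−1) = 57−5 = 52; sign = (−1)^52 = +1.
(53|57)_J = +1 (Zolotarev's lemma cross-check).

+1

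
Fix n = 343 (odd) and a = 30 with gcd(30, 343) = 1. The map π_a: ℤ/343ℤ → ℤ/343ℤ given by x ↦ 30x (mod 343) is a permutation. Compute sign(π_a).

Trace 67: π^k(67) = [67, 295, 275, 18, 197, 79, 312] for k=0..6.
The orbit structure of x ↦ 30x mod 343: 31 orbits of sizes [21, 21, 21, 21, 21, 21, 21, 21, 21, 21, 21, 21, 21, 21, 3, 3, 3, 3, 3, 3, 3, 3, 3, 3, 3, 3, 3, 3, 3, 3, 1].
31 cycles on 343: each ℓ→(−1)^(ℓ−1), product (−1)^312 = +1.

+1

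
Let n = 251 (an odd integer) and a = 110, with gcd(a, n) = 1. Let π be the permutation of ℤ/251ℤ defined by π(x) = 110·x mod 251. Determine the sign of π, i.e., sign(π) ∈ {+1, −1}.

+1

Start at x=211: 211 → 118 → 179 → 112 → 21 → 51 → 88 → … (one orbit).
Cycle lengths of π_110 on ℤ/251ℤ: [125, 125, 1]; 3 cycles in total.
With 3 cycles on 251 points, sign = (−1)^{251−3} = +1.
Via Zolotarev, sign(π_{110}) = (110|251) = +1.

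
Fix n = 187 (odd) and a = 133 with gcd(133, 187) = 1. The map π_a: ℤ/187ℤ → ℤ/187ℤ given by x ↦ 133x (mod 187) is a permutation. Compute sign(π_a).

-1

Orbit of 144 under x↦133x: [144, 78, 89, 56, 155, 45, 1]… (length divides ord_187(133)).
The orbit structure of x ↦ 133x mod 187: 22 orbits of sizes [16, 16, 16, 16, 16, 16, 16, 16, 16, 16, 16, 1, 1, 1, 1, 1, 1, 1, 1, 1, 1, 1].
sign(π) = (−1)^{n − #cycles} = (−1)^{187−22} = (−1)^165 = -1.
Zolotarev: (133|187) = -1, matching the cycle-count sign.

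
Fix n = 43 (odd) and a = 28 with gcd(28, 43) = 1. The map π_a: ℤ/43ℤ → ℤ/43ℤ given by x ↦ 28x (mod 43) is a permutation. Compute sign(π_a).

Start at x=25: 25 → 12 → 35 → 34 → 6 → 39 → 17 → … (one orbit).
The orbit structure of x ↦ 28x mod 43: 2 orbits of sizes [42, 1].
Σ(ℓ_i−1) = 43−2 = 41; sign = (−1)^41 = -1.
Via Zolotarev, sign(π_{28}) = (28|43) = -1.

-1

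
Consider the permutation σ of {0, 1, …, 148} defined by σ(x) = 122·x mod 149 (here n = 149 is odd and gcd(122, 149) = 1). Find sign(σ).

-1

Orbit of 69 under x↦122x: [69, 74, 88, 8, 82, 21, 29]… (length divides ord_149(122)).
Cycle type of π: 148 + 1; total 2 cycles.
149 − 2 = 147 transpositions; sign(π) = (−1)^147 = -1.
(122|149)_J = -1 (Zolotarev's lemma cross-check).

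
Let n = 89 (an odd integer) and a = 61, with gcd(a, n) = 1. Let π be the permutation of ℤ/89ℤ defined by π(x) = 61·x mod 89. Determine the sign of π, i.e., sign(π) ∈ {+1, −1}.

-1

Start at x=44: 44 → 14 → 53 → 29 → 78 → 41 → 9 → … (one orbit).
The orbit structure of x ↦ 61x mod 89: 2 orbits of sizes [88, 1].
n − c = 89 − 2 = 87; sign = (−1)^87 = -1.
Zolotarev: (61|89) = -1, matching the cycle-count sign.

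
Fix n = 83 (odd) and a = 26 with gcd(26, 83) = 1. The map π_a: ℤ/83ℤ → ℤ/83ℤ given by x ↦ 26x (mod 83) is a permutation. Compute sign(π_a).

+1

Start at x=81: 81 → 31 → 59 → 40 → 44 → 65 → 30 → … (one orbit).
3 cycles of lengths [41, 41, 1].
83 − 3 = 80 transpositions; sign(π) = (−1)^80 = +1.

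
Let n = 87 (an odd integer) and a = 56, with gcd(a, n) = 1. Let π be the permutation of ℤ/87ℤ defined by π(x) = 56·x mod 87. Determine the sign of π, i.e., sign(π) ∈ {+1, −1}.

+1

Start at x=41: 41 → 34 → 77 → 49 → 47 → 22 → 14 → … (one orbit).
Decompose π into cycles: lengths [28, 28, 28, 2, 1] (5 cycles, including the fixed point 0).
With 5 cycles on 87 points, sign = (−1)^{87−5} = +1.
Zolotarev: (56|87) = +1, matching the cycle-count sign.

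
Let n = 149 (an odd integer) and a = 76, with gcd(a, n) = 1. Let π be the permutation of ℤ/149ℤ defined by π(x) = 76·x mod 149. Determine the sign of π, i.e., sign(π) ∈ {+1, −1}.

Orbit of 49 under x↦76x: [49, 148, 73, 35, 127, 116, 25]… (length divides ord_149(76)).
Cycle type of π: 74×2 + 1; total 3 cycles.
149 − 3 = 146 transpositions; sign(π) = (−1)^146 = +1.

+1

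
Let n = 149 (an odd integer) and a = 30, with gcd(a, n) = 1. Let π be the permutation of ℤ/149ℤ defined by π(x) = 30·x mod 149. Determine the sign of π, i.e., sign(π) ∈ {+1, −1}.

+1

Orbit of 73 under x↦30x: [73, 104, 140, 28, 95, 19, 123]… (length divides ord_149(30)).
Decompose π into cycles: lengths [37, 37, 37, 37, 1] (5 cycles, including the fixed point 0).
n − c = 149 − 5 = 144; sign = (−1)^144 = +1.
Via Zolotarev, sign(π_{30}) = (30|149) = +1.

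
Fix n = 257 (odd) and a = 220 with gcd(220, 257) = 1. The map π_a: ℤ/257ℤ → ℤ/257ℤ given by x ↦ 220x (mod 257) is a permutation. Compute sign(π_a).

Trace 50: π^k(50) = [50, 206, 88, 85, 196, 201, 16] for k=0..6.
Decompose π into cycles: lengths [256, 1] (2 cycles, including the fixed point 0).
Σ(ℓ_i−1) = 257−2 = 255; sign = (−1)^255 = -1.

-1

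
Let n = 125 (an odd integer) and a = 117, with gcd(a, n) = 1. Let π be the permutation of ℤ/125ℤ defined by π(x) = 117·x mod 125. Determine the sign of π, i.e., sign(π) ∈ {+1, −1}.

Start at x=47: 47 → 124 → 8 → 61 → 12 → 29 → 18 → … (one orbit).
Cycle type of π: 100 + 20 + 4 + 1; total 4 cycles.
sign(π) = (−1)^{n − #cycles} = (−1)^{125−4} = (−1)^121 = -1.

-1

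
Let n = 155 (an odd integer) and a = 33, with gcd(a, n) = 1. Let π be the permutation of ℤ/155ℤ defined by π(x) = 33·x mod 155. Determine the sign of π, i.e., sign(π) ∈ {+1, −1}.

Orbit of 4 under x↦33x: [4, 132, 16, 63, 64, 97, 101]… (length divides ord_155(33)).
The orbit structure of x ↦ 33x mod 155: 14 orbits of sizes [20, 20, 20, 20, 20, 20, 5, 5, 5, 5, 5, 5, 4, 1].
Σ(ℓ_i−1) = 155−14 = 141; sign = (−1)^141 = -1.

-1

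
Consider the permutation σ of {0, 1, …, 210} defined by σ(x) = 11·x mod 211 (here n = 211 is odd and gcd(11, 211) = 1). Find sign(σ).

+1

Trace 11: π^k(11) = [11, 121, 65, 82, 58, 5, 55] for k=0..6.
Cycle lengths of π_11 on ℤ/211ℤ: [35, 35, 35, 35, 35, 35, 1]; 7 cycles in total.
7 cycles on 211: each ℓ→(−1)^(ℓ−1), product (−1)^204 = +1.
(11|211)_J = +1 (Zolotarev's lemma cross-check).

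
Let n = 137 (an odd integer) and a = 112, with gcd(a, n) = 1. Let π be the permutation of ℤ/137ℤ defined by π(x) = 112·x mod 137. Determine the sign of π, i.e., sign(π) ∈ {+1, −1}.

+1

Orbit of 112 under x↦112x: [112, 77, 130, 38, 9, 49, 8]… (length divides ord_137(112)).
Decompose π into cycles: lengths [68, 68, 1] (3 cycles, including the fixed point 0).
137 − 3 = 134 transpositions; sign(π) = (−1)^134 = +1.
Via Zolotarev, sign(π_{112}) = (112|137) = +1.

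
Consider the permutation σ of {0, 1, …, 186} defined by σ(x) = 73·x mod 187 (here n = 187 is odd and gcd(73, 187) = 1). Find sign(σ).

Trace 167: π^k(167) = [167, 36, 10, 169, 182, 9, 96] for k=0..6.
Cycle lengths of π_73 on ℤ/187ℤ: [80, 80, 16, 10, 1]; 5 cycles in total.
With 5 cycles on 187 points, sign = (−1)^{187−5} = +1.
The Jacobi symbol (73|187) = +1 (Zolotarev) agrees.

+1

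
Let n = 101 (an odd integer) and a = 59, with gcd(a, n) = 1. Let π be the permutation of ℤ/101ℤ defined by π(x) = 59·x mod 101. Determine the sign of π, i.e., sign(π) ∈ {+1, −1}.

-1

Start at x=67: 67 → 14 → 18 → 52 → 38 → 20 → 69 → … (one orbit).
Cycle type of π: 100 + 1; total 2 cycles.
sign(π) = (−1)^{n − #cycles} = (−1)^{101−2} = (−1)^99 = -1.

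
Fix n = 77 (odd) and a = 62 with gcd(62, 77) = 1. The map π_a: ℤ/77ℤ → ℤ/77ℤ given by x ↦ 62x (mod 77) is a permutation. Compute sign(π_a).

Start at x=71: 71 → 13 → 36 → 76 → 15 → 6 → 64 → … (one orbit).
The orbit structure of x ↦ 62x mod 77: 11 orbits of sizes [10, 10, 10, 10, 10, 10, 10, 2, 2, 2, 1].
77 − 11 = 66 transpositions; sign(π) = (−1)^66 = +1.

+1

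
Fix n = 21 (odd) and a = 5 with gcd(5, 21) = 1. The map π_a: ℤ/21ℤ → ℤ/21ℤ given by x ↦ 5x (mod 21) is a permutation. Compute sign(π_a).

+1

Trace 4: π^k(4) = [4, 20, 16, 17, 1, 5] for k=0..5.
π_5 has 5 disjoint cycles with lengths [6, 6, 6, 2, 1] on {0,…,20}.
Σ(ℓ_i−1) = 21−5 = 16; sign = (−1)^16 = +1.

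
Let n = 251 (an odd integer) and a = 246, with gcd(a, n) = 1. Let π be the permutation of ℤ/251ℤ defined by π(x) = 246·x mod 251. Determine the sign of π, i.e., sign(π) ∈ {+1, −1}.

-1

Orbit of 249 under x↦246x: [249, 10, 201, 250, 5, 226, 125]… (length divides ord_251(246)).
Cycle type of π: 50×5 + 1; total 6 cycles.
Σ(ℓ_i−1) = 251−6 = 245; sign = (−1)^245 = -1.
Via Zolotarev, sign(π_{246}) = (246|251) = -1.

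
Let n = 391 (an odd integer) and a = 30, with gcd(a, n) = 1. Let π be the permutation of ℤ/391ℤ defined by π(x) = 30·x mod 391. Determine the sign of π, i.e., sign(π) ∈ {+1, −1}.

-1

Orbit of 16 under x↦30x: [16, 89, 324, 336, 305, 157, 18]… (length divides ord_391(30)).
14 cycles of lengths [44, 44, 44, 44, 44, 44, 44, 44, 22, 4, 4, 4, 4, 1].
Σ(ℓ_i−1) = 391−14 = 377; sign = (−1)^377 = -1.
Via Zolotarev, sign(π_{30}) = (30|391) = -1.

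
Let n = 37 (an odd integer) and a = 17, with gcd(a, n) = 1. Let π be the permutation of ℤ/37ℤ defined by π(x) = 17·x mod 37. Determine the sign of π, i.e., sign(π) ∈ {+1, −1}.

-1

Trace 13: π^k(13) = [13, 36, 20, 7, 8, 25, 18] for k=0..6.
Decompose π into cycles: lengths [36, 1] (2 cycles, including the fixed point 0).
n − c = 37 − 2 = 35; sign = (−1)^35 = -1.
(17|37)_J = -1 (Zolotarev's lemma cross-check).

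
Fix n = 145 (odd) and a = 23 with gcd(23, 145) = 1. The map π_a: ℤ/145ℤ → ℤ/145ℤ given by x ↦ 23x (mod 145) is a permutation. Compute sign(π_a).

Start at x=7: 7 → 16 → 78 → 54 → 82 → 1 → 23 → … (one orbit).
π_23 has 10 disjoint cycles with lengths [28, 28, 28, 28, 7, 7, 7, 7, 4, 1] on {0,…,144}.
Σ(ℓ_i−1) = 145−10 = 135; sign = (−1)^135 = -1.

-1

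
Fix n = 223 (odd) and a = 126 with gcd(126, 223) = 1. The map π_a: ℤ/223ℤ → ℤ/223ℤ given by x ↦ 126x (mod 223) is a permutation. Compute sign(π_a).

+1

Start at x=153: 153 → 100 → 112 → 63 → 133 → 33 → 144 → … (one orbit).
3 cycles of lengths [111, 111, 1].
3 cycles on 223: each ℓ→(−1)^(ℓ−1), product (−1)^220 = +1.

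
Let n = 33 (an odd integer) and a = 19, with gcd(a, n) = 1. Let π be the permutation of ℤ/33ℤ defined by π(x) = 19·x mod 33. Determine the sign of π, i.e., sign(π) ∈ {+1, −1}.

-1

Orbit of 25 under x↦19x: [25, 13, 16, 7, 1, 19, 31]… (length divides ord_33(19)).
π_19 has 6 disjoint cycles with lengths [10, 10, 10, 1, 1, 1] on {0,…,32}.
33 − 6 = 27 transpositions; sign(π) = (−1)^27 = -1.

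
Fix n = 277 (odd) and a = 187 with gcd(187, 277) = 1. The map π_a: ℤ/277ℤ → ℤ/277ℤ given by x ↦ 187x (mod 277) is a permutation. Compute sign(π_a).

+1

Orbit of 88 under x↦187x: [88, 113, 79, 92, 30, 70, 71]… (length divides ord_277(187)).
Cycle type of π: 138×2 + 1; total 3 cycles.
n − c = 277 − 3 = 274; sign = (−1)^274 = +1.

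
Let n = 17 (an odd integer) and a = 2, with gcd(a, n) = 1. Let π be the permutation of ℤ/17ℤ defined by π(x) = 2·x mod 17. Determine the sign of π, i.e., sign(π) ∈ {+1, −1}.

Trace 2: π^k(2) = [2, 4, 8, 16, 15, 13, 9] for k=0..6.
π_2 has 3 disjoint cycles with lengths [8, 8, 1] on {0,…,16}.
n − c = 17 − 3 = 14; sign = (−1)^14 = +1.

+1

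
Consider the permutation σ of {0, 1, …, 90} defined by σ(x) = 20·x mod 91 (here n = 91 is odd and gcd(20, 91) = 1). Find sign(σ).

Trace 43: π^k(43) = [43, 41, 1, 20, 36, 83, 22] for k=0..6.
Decompose π into cycles: lengths [12, 12, 12, 12, 12, 12, 12, 2, 2, 2, 1] (11 cycles, including the fixed point 0).
With 11 cycles on 91 points, sign = (−1)^{91−11} = +1.

+1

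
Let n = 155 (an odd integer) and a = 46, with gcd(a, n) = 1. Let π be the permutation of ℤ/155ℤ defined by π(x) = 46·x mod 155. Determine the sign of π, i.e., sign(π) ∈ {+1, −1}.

Trace 61: π^k(61) = [61, 16, 116, 66, 91, 1, 46] for k=0..6.
Cycle type of π: 10×15 + 1×5; total 20 cycles.
sign(π) = (−1)^{n − #cycles} = (−1)^{155−20} = (−1)^135 = -1.

-1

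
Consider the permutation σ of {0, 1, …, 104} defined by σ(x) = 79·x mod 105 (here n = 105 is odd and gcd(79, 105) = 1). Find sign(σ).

Trace 4: π^k(4) = [4, 1, 79, 46, 64, 16] for k=0..5.
Cycle type of π: 6×12 + 3×6 + 2×6 + 1×3; total 27 cycles.
27 cycles on 105: each ℓ→(−1)^(ℓ−1), product (−1)^78 = +1.
Via Zolotarev, sign(π_{79}) = (79|105) = +1.

+1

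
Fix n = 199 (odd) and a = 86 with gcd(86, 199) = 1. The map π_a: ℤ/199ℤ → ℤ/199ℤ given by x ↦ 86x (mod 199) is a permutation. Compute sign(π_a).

Trace 128: π^k(128) = [128, 63, 45, 89, 92, 151, 51] for k=0..6.
The orbit structure of x ↦ 86x mod 199: 3 orbits of sizes [99, 99, 1].
With 3 cycles on 199 points, sign = (−1)^{199−3} = +1.

+1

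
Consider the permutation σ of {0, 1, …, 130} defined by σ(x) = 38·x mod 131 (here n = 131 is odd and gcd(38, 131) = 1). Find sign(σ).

Trace 39: π^k(39) = [39, 41, 117, 123, 89, 107, 5] for k=0..6.
Cycle lengths of π_38 on ℤ/131ℤ: [65, 65, 1]; 3 cycles in total.
With 3 cycles on 131 points, sign = (−1)^{131−3} = +1.
The Jacobi symbol (38|131) = +1 (Zolotarev) agrees.

+1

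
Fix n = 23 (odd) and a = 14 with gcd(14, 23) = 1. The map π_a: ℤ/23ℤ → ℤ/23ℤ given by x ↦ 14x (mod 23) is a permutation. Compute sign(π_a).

-1

Start at x=22: 22 → 9 → 11 → 16 → 17 → 8 → 20 → … (one orbit).
π_14 has 2 disjoint cycles with lengths [22, 1] on {0,…,22}.
n − c = 23 − 2 = 21; sign = (−1)^21 = -1.
Check: (14/23) = -1 by Zolotarev.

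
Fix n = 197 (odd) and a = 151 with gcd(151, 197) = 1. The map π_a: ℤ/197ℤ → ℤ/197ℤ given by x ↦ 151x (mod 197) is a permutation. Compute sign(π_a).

-1

Start at x=9: 9 → 177 → 132 → 35 → 163 → 185 → 158 → … (one orbit).
Decompose π into cycles: lengths [196, 1] (2 cycles, including the fixed point 0).
197 − 2 = 195 transpositions; sign(π) = (−1)^195 = -1.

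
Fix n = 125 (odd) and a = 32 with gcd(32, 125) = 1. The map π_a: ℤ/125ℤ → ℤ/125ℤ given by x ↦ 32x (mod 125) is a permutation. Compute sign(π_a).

Orbit of 7 under x↦32x: [7, 99, 43, 1, 32, 24, 18]… (length divides ord_125(32)).
π_32 has 12 disjoint cycles with lengths [20, 20, 20, 20, 20, 4, 4, 4, 4, 4, 4, 1] on {0,…,124}.
With 12 cycles on 125 points, sign = (−1)^{125−12} = -1.
(32|125)_J = -1 (Zolotarev's lemma cross-check).

-1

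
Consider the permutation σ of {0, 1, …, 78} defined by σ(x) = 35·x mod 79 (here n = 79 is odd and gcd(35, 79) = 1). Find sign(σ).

Start at x=40: 40 → 57 → 20 → 68 → 10 → 34 → 5 → … (one orbit).
The orbit structure of x ↦ 35x mod 79: 2 orbits of sizes [78, 1].
sign(π) = (−1)^{n − #cycles} = (−1)^{79−2} = (−1)^77 = -1.

-1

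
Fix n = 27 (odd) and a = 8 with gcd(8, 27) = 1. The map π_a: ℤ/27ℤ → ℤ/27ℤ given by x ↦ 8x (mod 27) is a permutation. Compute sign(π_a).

Trace 19: π^k(19) = [19, 17, 1, 8, 10, 26] for k=0..5.
π_8 has 8 disjoint cycles with lengths [6, 6, 6, 2, 2, 2, 2, 1] on {0,…,26}.
n − c = 27 − 8 = 19; sign = (−1)^19 = -1.
Check: (8/27) = -1 by Zolotarev.

-1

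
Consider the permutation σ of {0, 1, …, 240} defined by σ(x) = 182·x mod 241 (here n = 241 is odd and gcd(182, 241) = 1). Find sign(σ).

Orbit of 166 under x↦182x: [166, 87, 169, 151, 8, 10, 133]… (length divides ord_241(182)).
π_182 has 3 disjoint cycles with lengths [120, 120, 1] on {0,…,240}.
n − c = 241 − 3 = 238; sign = (−1)^238 = +1.
Check: (182/241) = +1 by Zolotarev.

+1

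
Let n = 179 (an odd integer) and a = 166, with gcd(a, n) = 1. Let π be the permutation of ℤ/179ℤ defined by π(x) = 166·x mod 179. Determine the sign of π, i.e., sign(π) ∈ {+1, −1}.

-1

Orbit of 38 under x↦166x: [38, 43, 157, 107, 41, 4, 127]… (length divides ord_179(166)).
Cycle type of π: 178 + 1; total 2 cycles.
With 2 cycles on 179 points, sign = (−1)^{179−2} = -1.
Via Zolotarev, sign(π_{166}) = (166|179) = -1.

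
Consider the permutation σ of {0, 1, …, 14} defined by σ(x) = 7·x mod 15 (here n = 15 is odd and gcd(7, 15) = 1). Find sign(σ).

Orbit of 7 under x↦7x: [7, 4, 13, 1]… (length divides ord_15(7)).
The orbit structure of x ↦ 7x mod 15: 6 orbits of sizes [4, 4, 4, 1, 1, 1].
Σ(ℓ_i−1) = 15−6 = 9; sign = (−1)^9 = -1.
Check: (7/15) = -1 by Zolotarev.

-1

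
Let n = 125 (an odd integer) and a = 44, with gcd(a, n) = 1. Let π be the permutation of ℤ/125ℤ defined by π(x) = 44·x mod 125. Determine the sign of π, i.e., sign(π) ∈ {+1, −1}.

Orbit of 46 under x↦44x: [46, 24, 56, 89, 41, 54, 1]… (length divides ord_125(44)).
π_44 has 7 disjoint cycles with lengths [50, 50, 10, 10, 2, 2, 1] on {0,…,124}.
7 cycles on 125: each ℓ→(−1)^(ℓ−1), product (−1)^118 = +1.

+1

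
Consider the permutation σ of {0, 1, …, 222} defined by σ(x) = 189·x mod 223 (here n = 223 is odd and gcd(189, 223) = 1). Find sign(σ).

-1

Trace 112: π^k(112) = [112, 206, 132, 195, 60, 190, 7] for k=0..6.
π_189 has 4 disjoint cycles with lengths [74, 74, 74, 1] on {0,…,222}.
n − c = 223 − 4 = 219; sign = (−1)^219 = -1.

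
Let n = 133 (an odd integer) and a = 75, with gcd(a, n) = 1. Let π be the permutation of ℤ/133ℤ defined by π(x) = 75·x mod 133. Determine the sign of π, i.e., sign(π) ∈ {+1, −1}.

Orbit of 39 under x↦75x: [39, 132, 58, 94, 1, 75]… (length divides ord_133(75)).
29 cycles of lengths [6, 6, 6, 6, 6, 6, 6, 6, 6, 6, 6, 6, 6, 6, 6, 6, 6, 6, 6, 2, 2, 2, 2, 2, 2, 2, 2, 2, 1].
n − c = 133 − 29 = 104; sign = (−1)^104 = +1.

+1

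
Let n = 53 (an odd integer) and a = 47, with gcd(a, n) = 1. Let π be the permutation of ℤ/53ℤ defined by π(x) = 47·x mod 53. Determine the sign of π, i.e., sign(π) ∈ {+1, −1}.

+1

Start at x=15: 15 → 16 → 10 → 46 → 42 → 13 → 28 → … (one orbit).
The orbit structure of x ↦ 47x mod 53: 5 orbits of sizes [13, 13, 13, 13, 1].
5 cycles on 53: each ℓ→(−1)^(ℓ−1), product (−1)^48 = +1.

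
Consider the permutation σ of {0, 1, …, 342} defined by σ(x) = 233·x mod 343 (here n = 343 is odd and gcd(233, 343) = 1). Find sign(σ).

+1

Trace 263: π^k(263) = [263, 225, 289, 109, 15, 65, 53] for k=0..6.
Decompose π into cycles: lengths [147, 147, 21, 21, 3, 3, 1] (7 cycles, including the fixed point 0).
7 cycles on 343: each ℓ→(−1)^(ℓ−1), product (−1)^336 = +1.
Zolotarev: (233|343) = +1, matching the cycle-count sign.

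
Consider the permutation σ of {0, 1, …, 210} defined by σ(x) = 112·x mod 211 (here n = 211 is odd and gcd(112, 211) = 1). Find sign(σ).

-1

Trace 61: π^k(61) = [61, 80, 98, 4, 26, 169, 149] for k=0..6.
Decompose π into cycles: lengths [210, 1] (2 cycles, including the fixed point 0).
sign(π) = (−1)^{n − #cycles} = (−1)^{211−2} = (−1)^209 = -1.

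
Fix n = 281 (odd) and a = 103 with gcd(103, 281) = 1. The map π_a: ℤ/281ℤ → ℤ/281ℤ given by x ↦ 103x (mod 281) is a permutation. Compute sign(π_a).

-1

Start at x=234: 234 → 217 → 152 → 201 → 190 → 181 → 97 → … (one orbit).
Decompose π into cycles: lengths [280, 1] (2 cycles, including the fixed point 0).
sign(π) = (−1)^{n − #cycles} = (−1)^{281−2} = (−1)^279 = -1.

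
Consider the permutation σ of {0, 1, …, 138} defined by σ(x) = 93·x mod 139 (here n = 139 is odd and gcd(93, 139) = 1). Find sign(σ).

Start at x=50: 50 → 63 → 21 → 7 → 95 → 78 → 26 → … (one orbit).
π_93 has 2 disjoint cycles with lengths [138, 1] on {0,…,138}.
With 2 cycles on 139 points, sign = (−1)^{139−2} = -1.

-1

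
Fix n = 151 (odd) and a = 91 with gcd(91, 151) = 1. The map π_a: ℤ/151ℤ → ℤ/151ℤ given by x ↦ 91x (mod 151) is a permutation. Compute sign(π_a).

+1

Orbit of 84 under x↦91x: [84, 94, 98, 9, 64, 86, 125]… (length divides ord_151(91)).
Cycle type of π: 25×6 + 1; total 7 cycles.
Σ(ℓ_i−1) = 151−7 = 144; sign = (−1)^144 = +1.
(91|151)_J = +1 (Zolotarev's lemma cross-check).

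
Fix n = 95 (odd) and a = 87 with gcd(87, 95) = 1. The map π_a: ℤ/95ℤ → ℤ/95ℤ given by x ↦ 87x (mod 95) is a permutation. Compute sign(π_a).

-1

Trace 1: π^k(1) = [1, 87, 64, 58, 11, 7, 39] for k=0..6.
Cycle type of π: 12×6 + 4 + 3×6 + 1; total 14 cycles.
n − c = 95 − 14 = 81; sign = (−1)^81 = -1.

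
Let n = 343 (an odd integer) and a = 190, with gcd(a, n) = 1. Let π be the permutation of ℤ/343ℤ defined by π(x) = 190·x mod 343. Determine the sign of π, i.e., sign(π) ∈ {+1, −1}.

+1

Start at x=323: 323 → 316 → 15 → 106 → 246 → 92 → 330 → … (one orbit).
Cycle lengths of π_190 on ℤ/343ℤ: [49, 49, 49, 49, 49, 49, 7, 7, 7, 7, 7, 7, 1, 1, 1, 1, 1, 1, 1]; 19 cycles in total.
sign(π) = (−1)^{n − #cycles} = (−1)^{343−19} = (−1)^324 = +1.
Via Zolotarev, sign(π_{190}) = (190|343) = +1.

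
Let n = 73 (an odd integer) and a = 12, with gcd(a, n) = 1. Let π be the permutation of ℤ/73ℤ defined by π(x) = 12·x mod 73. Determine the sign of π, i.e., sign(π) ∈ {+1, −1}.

Trace 37: π^k(37) = [37, 6, 72, 61, 2, 24, 69] for k=0..6.
Decompose π into cycles: lengths [36, 36, 1] (3 cycles, including the fixed point 0).
With 3 cycles on 73 points, sign = (−1)^{73−3} = +1.
(12|73)_J = +1 (Zolotarev's lemma cross-check).

+1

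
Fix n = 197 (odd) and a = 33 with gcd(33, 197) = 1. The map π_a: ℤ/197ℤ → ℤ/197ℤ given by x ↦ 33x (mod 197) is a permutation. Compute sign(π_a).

+1

Orbit of 83 under x↦33x: [83, 178, 161, 191, 196, 164, 93]… (length divides ord_197(33)).
Cycle lengths of π_33 on ℤ/197ℤ: [14, 14, 14, 14, 14, 14, 14, 14, 14, 14, 14, 14, 14, 14, 1]; 15 cycles in total.
Σ(ℓ_i−1) = 197−15 = 182; sign = (−1)^182 = +1.
The Jacobi symbol (33|197) = +1 (Zolotarev) agrees.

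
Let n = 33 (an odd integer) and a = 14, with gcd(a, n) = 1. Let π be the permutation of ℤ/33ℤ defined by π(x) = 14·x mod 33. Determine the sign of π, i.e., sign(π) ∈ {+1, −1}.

-1

Orbit of 4 under x↦14x: [4, 23, 25, 20, 16, 26, 1]… (length divides ord_33(14)).
Cycle type of π: 10×2 + 5×2 + 2 + 1; total 6 cycles.
n − c = 33 − 6 = 27; sign = (−1)^27 = -1.
(14|33)_J = -1 (Zolotarev's lemma cross-check).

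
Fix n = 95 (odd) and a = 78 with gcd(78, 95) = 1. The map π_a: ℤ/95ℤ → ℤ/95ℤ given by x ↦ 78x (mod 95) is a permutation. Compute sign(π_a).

Start at x=4: 4 → 27 → 16 → 13 → 64 → 52 → 66 → … (one orbit).
Cycle lengths of π_78 on ℤ/95ℤ: [36, 36, 18, 4, 1]; 5 cycles in total.
95 − 5 = 90 transpositions; sign(π) = (−1)^90 = +1.

+1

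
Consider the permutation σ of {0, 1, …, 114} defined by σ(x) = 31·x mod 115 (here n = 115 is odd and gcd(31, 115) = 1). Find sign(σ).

+1

Trace 6: π^k(6) = [6, 71, 16, 36, 81, 96, 101] for k=0..6.
Decompose π into cycles: lengths [11, 11, 11, 11, 11, 11, 11, 11, 11, 11, 1, 1, 1, 1, 1] (15 cycles, including the fixed point 0).
With 15 cycles on 115 points, sign = (−1)^{115−15} = +1.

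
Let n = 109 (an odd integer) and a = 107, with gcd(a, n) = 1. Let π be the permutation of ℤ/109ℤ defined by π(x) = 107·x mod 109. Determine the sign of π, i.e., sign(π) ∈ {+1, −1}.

-1

Trace 101: π^k(101) = [101, 16, 77, 64, 90, 38, 33] for k=0..6.
π_107 has 4 disjoint cycles with lengths [36, 36, 36, 1] on {0,…,108}.
With 4 cycles on 109 points, sign = (−1)^{109−4} = -1.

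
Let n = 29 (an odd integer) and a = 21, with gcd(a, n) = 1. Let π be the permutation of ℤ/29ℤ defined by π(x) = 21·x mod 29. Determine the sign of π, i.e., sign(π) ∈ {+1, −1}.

Start at x=20: 20 → 14 → 4 → 26 → 24 → 11 → 28 → … (one orbit).
2 cycles of lengths [28, 1].
29 − 2 = 27 transpositions; sign(π) = (−1)^27 = -1.
Zolotarev: (21|29) = -1, matching the cycle-count sign.

-1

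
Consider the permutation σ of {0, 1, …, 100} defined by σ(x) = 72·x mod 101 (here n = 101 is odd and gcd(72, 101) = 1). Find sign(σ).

Start at x=65: 65 → 34 → 24 → 11 → 85 → 60 → 78 → … (one orbit).
Cycle lengths of π_72 on ℤ/101ℤ: [100, 1]; 2 cycles in total.
n − c = 101 − 2 = 99; sign = (−1)^99 = -1.

-1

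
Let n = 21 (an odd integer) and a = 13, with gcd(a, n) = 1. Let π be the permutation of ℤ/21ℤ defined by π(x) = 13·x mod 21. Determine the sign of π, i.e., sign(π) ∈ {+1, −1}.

-1

Start at x=1: 1 → 13 → 1 (one orbit).
12 cycles of lengths [2, 2, 2, 2, 2, 2, 2, 2, 2, 1, 1, 1].
With 12 cycles on 21 points, sign = (−1)^{21−12} = -1.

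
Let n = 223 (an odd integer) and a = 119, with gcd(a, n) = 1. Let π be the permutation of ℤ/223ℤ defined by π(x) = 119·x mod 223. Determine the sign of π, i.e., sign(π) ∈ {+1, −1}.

+1

Orbit of 14 under x↦119x: [14, 105, 7, 164, 115, 82, 169]… (length divides ord_223(119)).
Decompose π into cycles: lengths [37, 37, 37, 37, 37, 37, 1] (7 cycles, including the fixed point 0).
7 cycles on 223: each ℓ→(−1)^(ℓ−1), product (−1)^216 = +1.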